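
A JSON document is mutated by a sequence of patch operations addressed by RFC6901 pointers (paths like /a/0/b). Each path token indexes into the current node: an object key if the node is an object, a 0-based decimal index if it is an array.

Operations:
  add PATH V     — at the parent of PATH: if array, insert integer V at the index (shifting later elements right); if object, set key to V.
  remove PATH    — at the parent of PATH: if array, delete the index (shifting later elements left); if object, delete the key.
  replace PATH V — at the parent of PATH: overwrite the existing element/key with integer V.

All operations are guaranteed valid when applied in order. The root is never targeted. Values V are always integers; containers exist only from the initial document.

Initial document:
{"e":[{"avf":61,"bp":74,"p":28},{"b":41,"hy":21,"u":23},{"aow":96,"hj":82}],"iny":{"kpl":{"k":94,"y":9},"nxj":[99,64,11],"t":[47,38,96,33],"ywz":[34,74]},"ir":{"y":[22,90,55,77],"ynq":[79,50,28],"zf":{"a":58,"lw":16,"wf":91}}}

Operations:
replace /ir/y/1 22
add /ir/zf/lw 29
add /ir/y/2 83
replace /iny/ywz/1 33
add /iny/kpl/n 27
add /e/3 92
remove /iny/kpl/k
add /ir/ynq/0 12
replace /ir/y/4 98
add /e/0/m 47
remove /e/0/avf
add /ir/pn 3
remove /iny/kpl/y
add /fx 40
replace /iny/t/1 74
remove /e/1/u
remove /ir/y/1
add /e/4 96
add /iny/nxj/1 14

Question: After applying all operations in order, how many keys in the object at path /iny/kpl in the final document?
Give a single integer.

After op 1 (replace /ir/y/1 22): {"e":[{"avf":61,"bp":74,"p":28},{"b":41,"hy":21,"u":23},{"aow":96,"hj":82}],"iny":{"kpl":{"k":94,"y":9},"nxj":[99,64,11],"t":[47,38,96,33],"ywz":[34,74]},"ir":{"y":[22,22,55,77],"ynq":[79,50,28],"zf":{"a":58,"lw":16,"wf":91}}}
After op 2 (add /ir/zf/lw 29): {"e":[{"avf":61,"bp":74,"p":28},{"b":41,"hy":21,"u":23},{"aow":96,"hj":82}],"iny":{"kpl":{"k":94,"y":9},"nxj":[99,64,11],"t":[47,38,96,33],"ywz":[34,74]},"ir":{"y":[22,22,55,77],"ynq":[79,50,28],"zf":{"a":58,"lw":29,"wf":91}}}
After op 3 (add /ir/y/2 83): {"e":[{"avf":61,"bp":74,"p":28},{"b":41,"hy":21,"u":23},{"aow":96,"hj":82}],"iny":{"kpl":{"k":94,"y":9},"nxj":[99,64,11],"t":[47,38,96,33],"ywz":[34,74]},"ir":{"y":[22,22,83,55,77],"ynq":[79,50,28],"zf":{"a":58,"lw":29,"wf":91}}}
After op 4 (replace /iny/ywz/1 33): {"e":[{"avf":61,"bp":74,"p":28},{"b":41,"hy":21,"u":23},{"aow":96,"hj":82}],"iny":{"kpl":{"k":94,"y":9},"nxj":[99,64,11],"t":[47,38,96,33],"ywz":[34,33]},"ir":{"y":[22,22,83,55,77],"ynq":[79,50,28],"zf":{"a":58,"lw":29,"wf":91}}}
After op 5 (add /iny/kpl/n 27): {"e":[{"avf":61,"bp":74,"p":28},{"b":41,"hy":21,"u":23},{"aow":96,"hj":82}],"iny":{"kpl":{"k":94,"n":27,"y":9},"nxj":[99,64,11],"t":[47,38,96,33],"ywz":[34,33]},"ir":{"y":[22,22,83,55,77],"ynq":[79,50,28],"zf":{"a":58,"lw":29,"wf":91}}}
After op 6 (add /e/3 92): {"e":[{"avf":61,"bp":74,"p":28},{"b":41,"hy":21,"u":23},{"aow":96,"hj":82},92],"iny":{"kpl":{"k":94,"n":27,"y":9},"nxj":[99,64,11],"t":[47,38,96,33],"ywz":[34,33]},"ir":{"y":[22,22,83,55,77],"ynq":[79,50,28],"zf":{"a":58,"lw":29,"wf":91}}}
After op 7 (remove /iny/kpl/k): {"e":[{"avf":61,"bp":74,"p":28},{"b":41,"hy":21,"u":23},{"aow":96,"hj":82},92],"iny":{"kpl":{"n":27,"y":9},"nxj":[99,64,11],"t":[47,38,96,33],"ywz":[34,33]},"ir":{"y":[22,22,83,55,77],"ynq":[79,50,28],"zf":{"a":58,"lw":29,"wf":91}}}
After op 8 (add /ir/ynq/0 12): {"e":[{"avf":61,"bp":74,"p":28},{"b":41,"hy":21,"u":23},{"aow":96,"hj":82},92],"iny":{"kpl":{"n":27,"y":9},"nxj":[99,64,11],"t":[47,38,96,33],"ywz":[34,33]},"ir":{"y":[22,22,83,55,77],"ynq":[12,79,50,28],"zf":{"a":58,"lw":29,"wf":91}}}
After op 9 (replace /ir/y/4 98): {"e":[{"avf":61,"bp":74,"p":28},{"b":41,"hy":21,"u":23},{"aow":96,"hj":82},92],"iny":{"kpl":{"n":27,"y":9},"nxj":[99,64,11],"t":[47,38,96,33],"ywz":[34,33]},"ir":{"y":[22,22,83,55,98],"ynq":[12,79,50,28],"zf":{"a":58,"lw":29,"wf":91}}}
After op 10 (add /e/0/m 47): {"e":[{"avf":61,"bp":74,"m":47,"p":28},{"b":41,"hy":21,"u":23},{"aow":96,"hj":82},92],"iny":{"kpl":{"n":27,"y":9},"nxj":[99,64,11],"t":[47,38,96,33],"ywz":[34,33]},"ir":{"y":[22,22,83,55,98],"ynq":[12,79,50,28],"zf":{"a":58,"lw":29,"wf":91}}}
After op 11 (remove /e/0/avf): {"e":[{"bp":74,"m":47,"p":28},{"b":41,"hy":21,"u":23},{"aow":96,"hj":82},92],"iny":{"kpl":{"n":27,"y":9},"nxj":[99,64,11],"t":[47,38,96,33],"ywz":[34,33]},"ir":{"y":[22,22,83,55,98],"ynq":[12,79,50,28],"zf":{"a":58,"lw":29,"wf":91}}}
After op 12 (add /ir/pn 3): {"e":[{"bp":74,"m":47,"p":28},{"b":41,"hy":21,"u":23},{"aow":96,"hj":82},92],"iny":{"kpl":{"n":27,"y":9},"nxj":[99,64,11],"t":[47,38,96,33],"ywz":[34,33]},"ir":{"pn":3,"y":[22,22,83,55,98],"ynq":[12,79,50,28],"zf":{"a":58,"lw":29,"wf":91}}}
After op 13 (remove /iny/kpl/y): {"e":[{"bp":74,"m":47,"p":28},{"b":41,"hy":21,"u":23},{"aow":96,"hj":82},92],"iny":{"kpl":{"n":27},"nxj":[99,64,11],"t":[47,38,96,33],"ywz":[34,33]},"ir":{"pn":3,"y":[22,22,83,55,98],"ynq":[12,79,50,28],"zf":{"a":58,"lw":29,"wf":91}}}
After op 14 (add /fx 40): {"e":[{"bp":74,"m":47,"p":28},{"b":41,"hy":21,"u":23},{"aow":96,"hj":82},92],"fx":40,"iny":{"kpl":{"n":27},"nxj":[99,64,11],"t":[47,38,96,33],"ywz":[34,33]},"ir":{"pn":3,"y":[22,22,83,55,98],"ynq":[12,79,50,28],"zf":{"a":58,"lw":29,"wf":91}}}
After op 15 (replace /iny/t/1 74): {"e":[{"bp":74,"m":47,"p":28},{"b":41,"hy":21,"u":23},{"aow":96,"hj":82},92],"fx":40,"iny":{"kpl":{"n":27},"nxj":[99,64,11],"t":[47,74,96,33],"ywz":[34,33]},"ir":{"pn":3,"y":[22,22,83,55,98],"ynq":[12,79,50,28],"zf":{"a":58,"lw":29,"wf":91}}}
After op 16 (remove /e/1/u): {"e":[{"bp":74,"m":47,"p":28},{"b":41,"hy":21},{"aow":96,"hj":82},92],"fx":40,"iny":{"kpl":{"n":27},"nxj":[99,64,11],"t":[47,74,96,33],"ywz":[34,33]},"ir":{"pn":3,"y":[22,22,83,55,98],"ynq":[12,79,50,28],"zf":{"a":58,"lw":29,"wf":91}}}
After op 17 (remove /ir/y/1): {"e":[{"bp":74,"m":47,"p":28},{"b":41,"hy":21},{"aow":96,"hj":82},92],"fx":40,"iny":{"kpl":{"n":27},"nxj":[99,64,11],"t":[47,74,96,33],"ywz":[34,33]},"ir":{"pn":3,"y":[22,83,55,98],"ynq":[12,79,50,28],"zf":{"a":58,"lw":29,"wf":91}}}
After op 18 (add /e/4 96): {"e":[{"bp":74,"m":47,"p":28},{"b":41,"hy":21},{"aow":96,"hj":82},92,96],"fx":40,"iny":{"kpl":{"n":27},"nxj":[99,64,11],"t":[47,74,96,33],"ywz":[34,33]},"ir":{"pn":3,"y":[22,83,55,98],"ynq":[12,79,50,28],"zf":{"a":58,"lw":29,"wf":91}}}
After op 19 (add /iny/nxj/1 14): {"e":[{"bp":74,"m":47,"p":28},{"b":41,"hy":21},{"aow":96,"hj":82},92,96],"fx":40,"iny":{"kpl":{"n":27},"nxj":[99,14,64,11],"t":[47,74,96,33],"ywz":[34,33]},"ir":{"pn":3,"y":[22,83,55,98],"ynq":[12,79,50,28],"zf":{"a":58,"lw":29,"wf":91}}}
Size at path /iny/kpl: 1

Answer: 1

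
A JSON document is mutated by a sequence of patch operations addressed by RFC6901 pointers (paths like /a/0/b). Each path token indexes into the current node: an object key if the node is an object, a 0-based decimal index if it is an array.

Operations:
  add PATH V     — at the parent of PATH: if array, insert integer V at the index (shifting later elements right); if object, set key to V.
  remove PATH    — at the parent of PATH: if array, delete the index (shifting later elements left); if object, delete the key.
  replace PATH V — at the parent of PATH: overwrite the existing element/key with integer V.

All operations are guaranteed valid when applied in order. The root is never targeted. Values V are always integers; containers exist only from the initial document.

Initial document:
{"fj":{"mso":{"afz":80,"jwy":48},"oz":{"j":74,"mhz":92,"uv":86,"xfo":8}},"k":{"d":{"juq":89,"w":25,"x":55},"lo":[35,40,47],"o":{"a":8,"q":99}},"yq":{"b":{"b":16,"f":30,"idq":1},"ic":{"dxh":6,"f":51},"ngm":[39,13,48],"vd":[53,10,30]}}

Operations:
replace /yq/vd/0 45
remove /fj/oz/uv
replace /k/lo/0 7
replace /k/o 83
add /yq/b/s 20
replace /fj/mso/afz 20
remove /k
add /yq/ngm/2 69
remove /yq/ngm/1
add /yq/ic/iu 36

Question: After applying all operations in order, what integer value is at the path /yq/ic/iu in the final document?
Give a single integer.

After op 1 (replace /yq/vd/0 45): {"fj":{"mso":{"afz":80,"jwy":48},"oz":{"j":74,"mhz":92,"uv":86,"xfo":8}},"k":{"d":{"juq":89,"w":25,"x":55},"lo":[35,40,47],"o":{"a":8,"q":99}},"yq":{"b":{"b":16,"f":30,"idq":1},"ic":{"dxh":6,"f":51},"ngm":[39,13,48],"vd":[45,10,30]}}
After op 2 (remove /fj/oz/uv): {"fj":{"mso":{"afz":80,"jwy":48},"oz":{"j":74,"mhz":92,"xfo":8}},"k":{"d":{"juq":89,"w":25,"x":55},"lo":[35,40,47],"o":{"a":8,"q":99}},"yq":{"b":{"b":16,"f":30,"idq":1},"ic":{"dxh":6,"f":51},"ngm":[39,13,48],"vd":[45,10,30]}}
After op 3 (replace /k/lo/0 7): {"fj":{"mso":{"afz":80,"jwy":48},"oz":{"j":74,"mhz":92,"xfo":8}},"k":{"d":{"juq":89,"w":25,"x":55},"lo":[7,40,47],"o":{"a":8,"q":99}},"yq":{"b":{"b":16,"f":30,"idq":1},"ic":{"dxh":6,"f":51},"ngm":[39,13,48],"vd":[45,10,30]}}
After op 4 (replace /k/o 83): {"fj":{"mso":{"afz":80,"jwy":48},"oz":{"j":74,"mhz":92,"xfo":8}},"k":{"d":{"juq":89,"w":25,"x":55},"lo":[7,40,47],"o":83},"yq":{"b":{"b":16,"f":30,"idq":1},"ic":{"dxh":6,"f":51},"ngm":[39,13,48],"vd":[45,10,30]}}
After op 5 (add /yq/b/s 20): {"fj":{"mso":{"afz":80,"jwy":48},"oz":{"j":74,"mhz":92,"xfo":8}},"k":{"d":{"juq":89,"w":25,"x":55},"lo":[7,40,47],"o":83},"yq":{"b":{"b":16,"f":30,"idq":1,"s":20},"ic":{"dxh":6,"f":51},"ngm":[39,13,48],"vd":[45,10,30]}}
After op 6 (replace /fj/mso/afz 20): {"fj":{"mso":{"afz":20,"jwy":48},"oz":{"j":74,"mhz":92,"xfo":8}},"k":{"d":{"juq":89,"w":25,"x":55},"lo":[7,40,47],"o":83},"yq":{"b":{"b":16,"f":30,"idq":1,"s":20},"ic":{"dxh":6,"f":51},"ngm":[39,13,48],"vd":[45,10,30]}}
After op 7 (remove /k): {"fj":{"mso":{"afz":20,"jwy":48},"oz":{"j":74,"mhz":92,"xfo":8}},"yq":{"b":{"b":16,"f":30,"idq":1,"s":20},"ic":{"dxh":6,"f":51},"ngm":[39,13,48],"vd":[45,10,30]}}
After op 8 (add /yq/ngm/2 69): {"fj":{"mso":{"afz":20,"jwy":48},"oz":{"j":74,"mhz":92,"xfo":8}},"yq":{"b":{"b":16,"f":30,"idq":1,"s":20},"ic":{"dxh":6,"f":51},"ngm":[39,13,69,48],"vd":[45,10,30]}}
After op 9 (remove /yq/ngm/1): {"fj":{"mso":{"afz":20,"jwy":48},"oz":{"j":74,"mhz":92,"xfo":8}},"yq":{"b":{"b":16,"f":30,"idq":1,"s":20},"ic":{"dxh":6,"f":51},"ngm":[39,69,48],"vd":[45,10,30]}}
After op 10 (add /yq/ic/iu 36): {"fj":{"mso":{"afz":20,"jwy":48},"oz":{"j":74,"mhz":92,"xfo":8}},"yq":{"b":{"b":16,"f":30,"idq":1,"s":20},"ic":{"dxh":6,"f":51,"iu":36},"ngm":[39,69,48],"vd":[45,10,30]}}
Value at /yq/ic/iu: 36

Answer: 36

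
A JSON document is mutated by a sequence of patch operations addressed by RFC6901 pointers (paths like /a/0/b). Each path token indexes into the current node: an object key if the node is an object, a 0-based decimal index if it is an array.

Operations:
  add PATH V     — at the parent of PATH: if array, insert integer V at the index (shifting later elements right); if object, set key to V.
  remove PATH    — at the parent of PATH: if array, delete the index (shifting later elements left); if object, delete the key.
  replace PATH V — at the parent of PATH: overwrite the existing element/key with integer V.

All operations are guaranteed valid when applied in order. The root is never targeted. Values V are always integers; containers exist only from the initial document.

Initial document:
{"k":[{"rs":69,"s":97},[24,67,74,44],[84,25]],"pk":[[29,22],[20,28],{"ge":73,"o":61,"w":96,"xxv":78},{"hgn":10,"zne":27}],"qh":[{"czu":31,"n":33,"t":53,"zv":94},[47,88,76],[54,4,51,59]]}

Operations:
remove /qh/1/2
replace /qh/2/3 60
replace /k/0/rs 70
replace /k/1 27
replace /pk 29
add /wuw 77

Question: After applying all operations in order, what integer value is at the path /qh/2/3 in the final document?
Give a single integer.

After op 1 (remove /qh/1/2): {"k":[{"rs":69,"s":97},[24,67,74,44],[84,25]],"pk":[[29,22],[20,28],{"ge":73,"o":61,"w":96,"xxv":78},{"hgn":10,"zne":27}],"qh":[{"czu":31,"n":33,"t":53,"zv":94},[47,88],[54,4,51,59]]}
After op 2 (replace /qh/2/3 60): {"k":[{"rs":69,"s":97},[24,67,74,44],[84,25]],"pk":[[29,22],[20,28],{"ge":73,"o":61,"w":96,"xxv":78},{"hgn":10,"zne":27}],"qh":[{"czu":31,"n":33,"t":53,"zv":94},[47,88],[54,4,51,60]]}
After op 3 (replace /k/0/rs 70): {"k":[{"rs":70,"s":97},[24,67,74,44],[84,25]],"pk":[[29,22],[20,28],{"ge":73,"o":61,"w":96,"xxv":78},{"hgn":10,"zne":27}],"qh":[{"czu":31,"n":33,"t":53,"zv":94},[47,88],[54,4,51,60]]}
After op 4 (replace /k/1 27): {"k":[{"rs":70,"s":97},27,[84,25]],"pk":[[29,22],[20,28],{"ge":73,"o":61,"w":96,"xxv":78},{"hgn":10,"zne":27}],"qh":[{"czu":31,"n":33,"t":53,"zv":94},[47,88],[54,4,51,60]]}
After op 5 (replace /pk 29): {"k":[{"rs":70,"s":97},27,[84,25]],"pk":29,"qh":[{"czu":31,"n":33,"t":53,"zv":94},[47,88],[54,4,51,60]]}
After op 6 (add /wuw 77): {"k":[{"rs":70,"s":97},27,[84,25]],"pk":29,"qh":[{"czu":31,"n":33,"t":53,"zv":94},[47,88],[54,4,51,60]],"wuw":77}
Value at /qh/2/3: 60

Answer: 60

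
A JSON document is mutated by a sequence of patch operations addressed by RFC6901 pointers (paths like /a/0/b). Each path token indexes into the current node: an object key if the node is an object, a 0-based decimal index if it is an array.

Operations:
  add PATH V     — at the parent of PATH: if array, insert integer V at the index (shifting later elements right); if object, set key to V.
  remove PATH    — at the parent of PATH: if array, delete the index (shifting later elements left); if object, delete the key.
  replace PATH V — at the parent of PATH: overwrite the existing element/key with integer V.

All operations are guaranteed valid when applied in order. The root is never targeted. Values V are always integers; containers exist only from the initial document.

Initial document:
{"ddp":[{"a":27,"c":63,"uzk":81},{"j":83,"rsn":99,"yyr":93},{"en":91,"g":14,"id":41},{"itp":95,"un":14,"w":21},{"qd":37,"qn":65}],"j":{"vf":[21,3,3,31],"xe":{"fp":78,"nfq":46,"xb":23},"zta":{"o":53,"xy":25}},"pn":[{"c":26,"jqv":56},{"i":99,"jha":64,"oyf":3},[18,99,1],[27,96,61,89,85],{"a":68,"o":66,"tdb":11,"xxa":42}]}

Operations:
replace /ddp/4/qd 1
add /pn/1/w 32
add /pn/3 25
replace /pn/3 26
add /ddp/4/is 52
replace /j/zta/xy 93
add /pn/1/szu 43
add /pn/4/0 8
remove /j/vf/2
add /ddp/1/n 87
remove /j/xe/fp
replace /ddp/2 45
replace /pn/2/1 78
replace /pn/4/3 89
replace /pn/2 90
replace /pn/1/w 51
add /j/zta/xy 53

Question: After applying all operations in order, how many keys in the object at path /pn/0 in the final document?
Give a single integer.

After op 1 (replace /ddp/4/qd 1): {"ddp":[{"a":27,"c":63,"uzk":81},{"j":83,"rsn":99,"yyr":93},{"en":91,"g":14,"id":41},{"itp":95,"un":14,"w":21},{"qd":1,"qn":65}],"j":{"vf":[21,3,3,31],"xe":{"fp":78,"nfq":46,"xb":23},"zta":{"o":53,"xy":25}},"pn":[{"c":26,"jqv":56},{"i":99,"jha":64,"oyf":3},[18,99,1],[27,96,61,89,85],{"a":68,"o":66,"tdb":11,"xxa":42}]}
After op 2 (add /pn/1/w 32): {"ddp":[{"a":27,"c":63,"uzk":81},{"j":83,"rsn":99,"yyr":93},{"en":91,"g":14,"id":41},{"itp":95,"un":14,"w":21},{"qd":1,"qn":65}],"j":{"vf":[21,3,3,31],"xe":{"fp":78,"nfq":46,"xb":23},"zta":{"o":53,"xy":25}},"pn":[{"c":26,"jqv":56},{"i":99,"jha":64,"oyf":3,"w":32},[18,99,1],[27,96,61,89,85],{"a":68,"o":66,"tdb":11,"xxa":42}]}
After op 3 (add /pn/3 25): {"ddp":[{"a":27,"c":63,"uzk":81},{"j":83,"rsn":99,"yyr":93},{"en":91,"g":14,"id":41},{"itp":95,"un":14,"w":21},{"qd":1,"qn":65}],"j":{"vf":[21,3,3,31],"xe":{"fp":78,"nfq":46,"xb":23},"zta":{"o":53,"xy":25}},"pn":[{"c":26,"jqv":56},{"i":99,"jha":64,"oyf":3,"w":32},[18,99,1],25,[27,96,61,89,85],{"a":68,"o":66,"tdb":11,"xxa":42}]}
After op 4 (replace /pn/3 26): {"ddp":[{"a":27,"c":63,"uzk":81},{"j":83,"rsn":99,"yyr":93},{"en":91,"g":14,"id":41},{"itp":95,"un":14,"w":21},{"qd":1,"qn":65}],"j":{"vf":[21,3,3,31],"xe":{"fp":78,"nfq":46,"xb":23},"zta":{"o":53,"xy":25}},"pn":[{"c":26,"jqv":56},{"i":99,"jha":64,"oyf":3,"w":32},[18,99,1],26,[27,96,61,89,85],{"a":68,"o":66,"tdb":11,"xxa":42}]}
After op 5 (add /ddp/4/is 52): {"ddp":[{"a":27,"c":63,"uzk":81},{"j":83,"rsn":99,"yyr":93},{"en":91,"g":14,"id":41},{"itp":95,"un":14,"w":21},{"is":52,"qd":1,"qn":65}],"j":{"vf":[21,3,3,31],"xe":{"fp":78,"nfq":46,"xb":23},"zta":{"o":53,"xy":25}},"pn":[{"c":26,"jqv":56},{"i":99,"jha":64,"oyf":3,"w":32},[18,99,1],26,[27,96,61,89,85],{"a":68,"o":66,"tdb":11,"xxa":42}]}
After op 6 (replace /j/zta/xy 93): {"ddp":[{"a":27,"c":63,"uzk":81},{"j":83,"rsn":99,"yyr":93},{"en":91,"g":14,"id":41},{"itp":95,"un":14,"w":21},{"is":52,"qd":1,"qn":65}],"j":{"vf":[21,3,3,31],"xe":{"fp":78,"nfq":46,"xb":23},"zta":{"o":53,"xy":93}},"pn":[{"c":26,"jqv":56},{"i":99,"jha":64,"oyf":3,"w":32},[18,99,1],26,[27,96,61,89,85],{"a":68,"o":66,"tdb":11,"xxa":42}]}
After op 7 (add /pn/1/szu 43): {"ddp":[{"a":27,"c":63,"uzk":81},{"j":83,"rsn":99,"yyr":93},{"en":91,"g":14,"id":41},{"itp":95,"un":14,"w":21},{"is":52,"qd":1,"qn":65}],"j":{"vf":[21,3,3,31],"xe":{"fp":78,"nfq":46,"xb":23},"zta":{"o":53,"xy":93}},"pn":[{"c":26,"jqv":56},{"i":99,"jha":64,"oyf":3,"szu":43,"w":32},[18,99,1],26,[27,96,61,89,85],{"a":68,"o":66,"tdb":11,"xxa":42}]}
After op 8 (add /pn/4/0 8): {"ddp":[{"a":27,"c":63,"uzk":81},{"j":83,"rsn":99,"yyr":93},{"en":91,"g":14,"id":41},{"itp":95,"un":14,"w":21},{"is":52,"qd":1,"qn":65}],"j":{"vf":[21,3,3,31],"xe":{"fp":78,"nfq":46,"xb":23},"zta":{"o":53,"xy":93}},"pn":[{"c":26,"jqv":56},{"i":99,"jha":64,"oyf":3,"szu":43,"w":32},[18,99,1],26,[8,27,96,61,89,85],{"a":68,"o":66,"tdb":11,"xxa":42}]}
After op 9 (remove /j/vf/2): {"ddp":[{"a":27,"c":63,"uzk":81},{"j":83,"rsn":99,"yyr":93},{"en":91,"g":14,"id":41},{"itp":95,"un":14,"w":21},{"is":52,"qd":1,"qn":65}],"j":{"vf":[21,3,31],"xe":{"fp":78,"nfq":46,"xb":23},"zta":{"o":53,"xy":93}},"pn":[{"c":26,"jqv":56},{"i":99,"jha":64,"oyf":3,"szu":43,"w":32},[18,99,1],26,[8,27,96,61,89,85],{"a":68,"o":66,"tdb":11,"xxa":42}]}
After op 10 (add /ddp/1/n 87): {"ddp":[{"a":27,"c":63,"uzk":81},{"j":83,"n":87,"rsn":99,"yyr":93},{"en":91,"g":14,"id":41},{"itp":95,"un":14,"w":21},{"is":52,"qd":1,"qn":65}],"j":{"vf":[21,3,31],"xe":{"fp":78,"nfq":46,"xb":23},"zta":{"o":53,"xy":93}},"pn":[{"c":26,"jqv":56},{"i":99,"jha":64,"oyf":3,"szu":43,"w":32},[18,99,1],26,[8,27,96,61,89,85],{"a":68,"o":66,"tdb":11,"xxa":42}]}
After op 11 (remove /j/xe/fp): {"ddp":[{"a":27,"c":63,"uzk":81},{"j":83,"n":87,"rsn":99,"yyr":93},{"en":91,"g":14,"id":41},{"itp":95,"un":14,"w":21},{"is":52,"qd":1,"qn":65}],"j":{"vf":[21,3,31],"xe":{"nfq":46,"xb":23},"zta":{"o":53,"xy":93}},"pn":[{"c":26,"jqv":56},{"i":99,"jha":64,"oyf":3,"szu":43,"w":32},[18,99,1],26,[8,27,96,61,89,85],{"a":68,"o":66,"tdb":11,"xxa":42}]}
After op 12 (replace /ddp/2 45): {"ddp":[{"a":27,"c":63,"uzk":81},{"j":83,"n":87,"rsn":99,"yyr":93},45,{"itp":95,"un":14,"w":21},{"is":52,"qd":1,"qn":65}],"j":{"vf":[21,3,31],"xe":{"nfq":46,"xb":23},"zta":{"o":53,"xy":93}},"pn":[{"c":26,"jqv":56},{"i":99,"jha":64,"oyf":3,"szu":43,"w":32},[18,99,1],26,[8,27,96,61,89,85],{"a":68,"o":66,"tdb":11,"xxa":42}]}
After op 13 (replace /pn/2/1 78): {"ddp":[{"a":27,"c":63,"uzk":81},{"j":83,"n":87,"rsn":99,"yyr":93},45,{"itp":95,"un":14,"w":21},{"is":52,"qd":1,"qn":65}],"j":{"vf":[21,3,31],"xe":{"nfq":46,"xb":23},"zta":{"o":53,"xy":93}},"pn":[{"c":26,"jqv":56},{"i":99,"jha":64,"oyf":3,"szu":43,"w":32},[18,78,1],26,[8,27,96,61,89,85],{"a":68,"o":66,"tdb":11,"xxa":42}]}
After op 14 (replace /pn/4/3 89): {"ddp":[{"a":27,"c":63,"uzk":81},{"j":83,"n":87,"rsn":99,"yyr":93},45,{"itp":95,"un":14,"w":21},{"is":52,"qd":1,"qn":65}],"j":{"vf":[21,3,31],"xe":{"nfq":46,"xb":23},"zta":{"o":53,"xy":93}},"pn":[{"c":26,"jqv":56},{"i":99,"jha":64,"oyf":3,"szu":43,"w":32},[18,78,1],26,[8,27,96,89,89,85],{"a":68,"o":66,"tdb":11,"xxa":42}]}
After op 15 (replace /pn/2 90): {"ddp":[{"a":27,"c":63,"uzk":81},{"j":83,"n":87,"rsn":99,"yyr":93},45,{"itp":95,"un":14,"w":21},{"is":52,"qd":1,"qn":65}],"j":{"vf":[21,3,31],"xe":{"nfq":46,"xb":23},"zta":{"o":53,"xy":93}},"pn":[{"c":26,"jqv":56},{"i":99,"jha":64,"oyf":3,"szu":43,"w":32},90,26,[8,27,96,89,89,85],{"a":68,"o":66,"tdb":11,"xxa":42}]}
After op 16 (replace /pn/1/w 51): {"ddp":[{"a":27,"c":63,"uzk":81},{"j":83,"n":87,"rsn":99,"yyr":93},45,{"itp":95,"un":14,"w":21},{"is":52,"qd":1,"qn":65}],"j":{"vf":[21,3,31],"xe":{"nfq":46,"xb":23},"zta":{"o":53,"xy":93}},"pn":[{"c":26,"jqv":56},{"i":99,"jha":64,"oyf":3,"szu":43,"w":51},90,26,[8,27,96,89,89,85],{"a":68,"o":66,"tdb":11,"xxa":42}]}
After op 17 (add /j/zta/xy 53): {"ddp":[{"a":27,"c":63,"uzk":81},{"j":83,"n":87,"rsn":99,"yyr":93},45,{"itp":95,"un":14,"w":21},{"is":52,"qd":1,"qn":65}],"j":{"vf":[21,3,31],"xe":{"nfq":46,"xb":23},"zta":{"o":53,"xy":53}},"pn":[{"c":26,"jqv":56},{"i":99,"jha":64,"oyf":3,"szu":43,"w":51},90,26,[8,27,96,89,89,85],{"a":68,"o":66,"tdb":11,"xxa":42}]}
Size at path /pn/0: 2

Answer: 2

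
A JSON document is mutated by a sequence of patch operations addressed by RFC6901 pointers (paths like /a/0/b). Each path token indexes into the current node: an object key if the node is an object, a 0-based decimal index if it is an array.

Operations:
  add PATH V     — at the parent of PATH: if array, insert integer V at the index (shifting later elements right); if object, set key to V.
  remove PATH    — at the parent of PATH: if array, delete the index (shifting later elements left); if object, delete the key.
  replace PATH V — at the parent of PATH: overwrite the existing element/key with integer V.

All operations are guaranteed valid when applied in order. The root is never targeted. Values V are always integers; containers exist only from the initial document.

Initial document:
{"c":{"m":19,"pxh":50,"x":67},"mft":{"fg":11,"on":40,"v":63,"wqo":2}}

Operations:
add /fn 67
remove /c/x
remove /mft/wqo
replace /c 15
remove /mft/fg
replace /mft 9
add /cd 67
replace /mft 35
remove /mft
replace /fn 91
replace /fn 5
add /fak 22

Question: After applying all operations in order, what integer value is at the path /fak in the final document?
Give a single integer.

After op 1 (add /fn 67): {"c":{"m":19,"pxh":50,"x":67},"fn":67,"mft":{"fg":11,"on":40,"v":63,"wqo":2}}
After op 2 (remove /c/x): {"c":{"m":19,"pxh":50},"fn":67,"mft":{"fg":11,"on":40,"v":63,"wqo":2}}
After op 3 (remove /mft/wqo): {"c":{"m":19,"pxh":50},"fn":67,"mft":{"fg":11,"on":40,"v":63}}
After op 4 (replace /c 15): {"c":15,"fn":67,"mft":{"fg":11,"on":40,"v":63}}
After op 5 (remove /mft/fg): {"c":15,"fn":67,"mft":{"on":40,"v":63}}
After op 6 (replace /mft 9): {"c":15,"fn":67,"mft":9}
After op 7 (add /cd 67): {"c":15,"cd":67,"fn":67,"mft":9}
After op 8 (replace /mft 35): {"c":15,"cd":67,"fn":67,"mft":35}
After op 9 (remove /mft): {"c":15,"cd":67,"fn":67}
After op 10 (replace /fn 91): {"c":15,"cd":67,"fn":91}
After op 11 (replace /fn 5): {"c":15,"cd":67,"fn":5}
After op 12 (add /fak 22): {"c":15,"cd":67,"fak":22,"fn":5}
Value at /fak: 22

Answer: 22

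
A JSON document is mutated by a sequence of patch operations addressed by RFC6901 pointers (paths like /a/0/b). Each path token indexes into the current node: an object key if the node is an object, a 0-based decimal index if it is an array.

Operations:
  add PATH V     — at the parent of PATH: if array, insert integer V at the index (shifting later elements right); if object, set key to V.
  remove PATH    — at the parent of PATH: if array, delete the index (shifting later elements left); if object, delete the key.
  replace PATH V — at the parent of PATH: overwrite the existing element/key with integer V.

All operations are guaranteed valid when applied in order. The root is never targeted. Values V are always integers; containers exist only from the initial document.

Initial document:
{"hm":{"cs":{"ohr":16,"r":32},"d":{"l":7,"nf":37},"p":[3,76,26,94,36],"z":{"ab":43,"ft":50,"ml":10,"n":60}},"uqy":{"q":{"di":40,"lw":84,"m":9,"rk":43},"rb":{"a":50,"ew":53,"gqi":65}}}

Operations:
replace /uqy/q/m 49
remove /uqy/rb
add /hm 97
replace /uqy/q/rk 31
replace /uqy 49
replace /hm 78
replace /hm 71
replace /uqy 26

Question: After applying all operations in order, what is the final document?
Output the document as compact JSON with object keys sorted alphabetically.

Answer: {"hm":71,"uqy":26}

Derivation:
After op 1 (replace /uqy/q/m 49): {"hm":{"cs":{"ohr":16,"r":32},"d":{"l":7,"nf":37},"p":[3,76,26,94,36],"z":{"ab":43,"ft":50,"ml":10,"n":60}},"uqy":{"q":{"di":40,"lw":84,"m":49,"rk":43},"rb":{"a":50,"ew":53,"gqi":65}}}
After op 2 (remove /uqy/rb): {"hm":{"cs":{"ohr":16,"r":32},"d":{"l":7,"nf":37},"p":[3,76,26,94,36],"z":{"ab":43,"ft":50,"ml":10,"n":60}},"uqy":{"q":{"di":40,"lw":84,"m":49,"rk":43}}}
After op 3 (add /hm 97): {"hm":97,"uqy":{"q":{"di":40,"lw":84,"m":49,"rk":43}}}
After op 4 (replace /uqy/q/rk 31): {"hm":97,"uqy":{"q":{"di":40,"lw":84,"m":49,"rk":31}}}
After op 5 (replace /uqy 49): {"hm":97,"uqy":49}
After op 6 (replace /hm 78): {"hm":78,"uqy":49}
After op 7 (replace /hm 71): {"hm":71,"uqy":49}
After op 8 (replace /uqy 26): {"hm":71,"uqy":26}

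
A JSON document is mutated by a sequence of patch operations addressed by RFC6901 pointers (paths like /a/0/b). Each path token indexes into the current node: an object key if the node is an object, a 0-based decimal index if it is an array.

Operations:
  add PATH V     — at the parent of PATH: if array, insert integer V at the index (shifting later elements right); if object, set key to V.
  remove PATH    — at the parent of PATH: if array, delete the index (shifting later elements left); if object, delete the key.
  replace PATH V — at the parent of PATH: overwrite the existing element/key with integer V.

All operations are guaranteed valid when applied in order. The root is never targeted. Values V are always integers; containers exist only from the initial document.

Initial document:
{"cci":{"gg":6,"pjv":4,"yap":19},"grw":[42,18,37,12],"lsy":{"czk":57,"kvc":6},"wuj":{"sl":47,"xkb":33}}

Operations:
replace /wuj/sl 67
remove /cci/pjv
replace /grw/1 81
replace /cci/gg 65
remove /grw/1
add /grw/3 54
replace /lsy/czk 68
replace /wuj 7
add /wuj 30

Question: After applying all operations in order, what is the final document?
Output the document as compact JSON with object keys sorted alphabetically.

After op 1 (replace /wuj/sl 67): {"cci":{"gg":6,"pjv":4,"yap":19},"grw":[42,18,37,12],"lsy":{"czk":57,"kvc":6},"wuj":{"sl":67,"xkb":33}}
After op 2 (remove /cci/pjv): {"cci":{"gg":6,"yap":19},"grw":[42,18,37,12],"lsy":{"czk":57,"kvc":6},"wuj":{"sl":67,"xkb":33}}
After op 3 (replace /grw/1 81): {"cci":{"gg":6,"yap":19},"grw":[42,81,37,12],"lsy":{"czk":57,"kvc":6},"wuj":{"sl":67,"xkb":33}}
After op 4 (replace /cci/gg 65): {"cci":{"gg":65,"yap":19},"grw":[42,81,37,12],"lsy":{"czk":57,"kvc":6},"wuj":{"sl":67,"xkb":33}}
After op 5 (remove /grw/1): {"cci":{"gg":65,"yap":19},"grw":[42,37,12],"lsy":{"czk":57,"kvc":6},"wuj":{"sl":67,"xkb":33}}
After op 6 (add /grw/3 54): {"cci":{"gg":65,"yap":19},"grw":[42,37,12,54],"lsy":{"czk":57,"kvc":6},"wuj":{"sl":67,"xkb":33}}
After op 7 (replace /lsy/czk 68): {"cci":{"gg":65,"yap":19},"grw":[42,37,12,54],"lsy":{"czk":68,"kvc":6},"wuj":{"sl":67,"xkb":33}}
After op 8 (replace /wuj 7): {"cci":{"gg":65,"yap":19},"grw":[42,37,12,54],"lsy":{"czk":68,"kvc":6},"wuj":7}
After op 9 (add /wuj 30): {"cci":{"gg":65,"yap":19},"grw":[42,37,12,54],"lsy":{"czk":68,"kvc":6},"wuj":30}

Answer: {"cci":{"gg":65,"yap":19},"grw":[42,37,12,54],"lsy":{"czk":68,"kvc":6},"wuj":30}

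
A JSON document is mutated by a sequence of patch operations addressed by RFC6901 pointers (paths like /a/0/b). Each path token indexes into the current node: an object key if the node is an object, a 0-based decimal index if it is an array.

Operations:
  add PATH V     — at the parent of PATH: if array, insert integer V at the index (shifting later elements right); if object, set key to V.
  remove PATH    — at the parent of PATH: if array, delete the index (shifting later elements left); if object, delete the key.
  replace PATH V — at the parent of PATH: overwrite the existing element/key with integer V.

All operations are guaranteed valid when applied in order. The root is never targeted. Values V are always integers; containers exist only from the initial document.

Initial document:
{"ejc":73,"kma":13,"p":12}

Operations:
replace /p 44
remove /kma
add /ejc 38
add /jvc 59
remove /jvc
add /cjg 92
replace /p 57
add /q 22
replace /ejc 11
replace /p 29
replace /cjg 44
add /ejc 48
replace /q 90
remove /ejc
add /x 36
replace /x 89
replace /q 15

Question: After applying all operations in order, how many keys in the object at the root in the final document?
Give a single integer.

After op 1 (replace /p 44): {"ejc":73,"kma":13,"p":44}
After op 2 (remove /kma): {"ejc":73,"p":44}
After op 3 (add /ejc 38): {"ejc":38,"p":44}
After op 4 (add /jvc 59): {"ejc":38,"jvc":59,"p":44}
After op 5 (remove /jvc): {"ejc":38,"p":44}
After op 6 (add /cjg 92): {"cjg":92,"ejc":38,"p":44}
After op 7 (replace /p 57): {"cjg":92,"ejc":38,"p":57}
After op 8 (add /q 22): {"cjg":92,"ejc":38,"p":57,"q":22}
After op 9 (replace /ejc 11): {"cjg":92,"ejc":11,"p":57,"q":22}
After op 10 (replace /p 29): {"cjg":92,"ejc":11,"p":29,"q":22}
After op 11 (replace /cjg 44): {"cjg":44,"ejc":11,"p":29,"q":22}
After op 12 (add /ejc 48): {"cjg":44,"ejc":48,"p":29,"q":22}
After op 13 (replace /q 90): {"cjg":44,"ejc":48,"p":29,"q":90}
After op 14 (remove /ejc): {"cjg":44,"p":29,"q":90}
After op 15 (add /x 36): {"cjg":44,"p":29,"q":90,"x":36}
After op 16 (replace /x 89): {"cjg":44,"p":29,"q":90,"x":89}
After op 17 (replace /q 15): {"cjg":44,"p":29,"q":15,"x":89}
Size at the root: 4

Answer: 4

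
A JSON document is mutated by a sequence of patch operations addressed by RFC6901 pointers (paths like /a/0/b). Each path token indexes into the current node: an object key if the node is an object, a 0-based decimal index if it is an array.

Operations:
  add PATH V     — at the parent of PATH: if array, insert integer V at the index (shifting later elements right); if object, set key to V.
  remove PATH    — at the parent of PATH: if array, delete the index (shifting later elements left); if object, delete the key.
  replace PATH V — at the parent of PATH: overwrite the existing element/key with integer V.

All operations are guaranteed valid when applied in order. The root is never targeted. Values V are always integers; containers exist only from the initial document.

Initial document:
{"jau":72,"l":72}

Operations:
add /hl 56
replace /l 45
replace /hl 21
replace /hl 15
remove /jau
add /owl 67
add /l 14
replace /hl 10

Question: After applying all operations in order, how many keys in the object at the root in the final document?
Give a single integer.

Answer: 3

Derivation:
After op 1 (add /hl 56): {"hl":56,"jau":72,"l":72}
After op 2 (replace /l 45): {"hl":56,"jau":72,"l":45}
After op 3 (replace /hl 21): {"hl":21,"jau":72,"l":45}
After op 4 (replace /hl 15): {"hl":15,"jau":72,"l":45}
After op 5 (remove /jau): {"hl":15,"l":45}
After op 6 (add /owl 67): {"hl":15,"l":45,"owl":67}
After op 7 (add /l 14): {"hl":15,"l":14,"owl":67}
After op 8 (replace /hl 10): {"hl":10,"l":14,"owl":67}
Size at the root: 3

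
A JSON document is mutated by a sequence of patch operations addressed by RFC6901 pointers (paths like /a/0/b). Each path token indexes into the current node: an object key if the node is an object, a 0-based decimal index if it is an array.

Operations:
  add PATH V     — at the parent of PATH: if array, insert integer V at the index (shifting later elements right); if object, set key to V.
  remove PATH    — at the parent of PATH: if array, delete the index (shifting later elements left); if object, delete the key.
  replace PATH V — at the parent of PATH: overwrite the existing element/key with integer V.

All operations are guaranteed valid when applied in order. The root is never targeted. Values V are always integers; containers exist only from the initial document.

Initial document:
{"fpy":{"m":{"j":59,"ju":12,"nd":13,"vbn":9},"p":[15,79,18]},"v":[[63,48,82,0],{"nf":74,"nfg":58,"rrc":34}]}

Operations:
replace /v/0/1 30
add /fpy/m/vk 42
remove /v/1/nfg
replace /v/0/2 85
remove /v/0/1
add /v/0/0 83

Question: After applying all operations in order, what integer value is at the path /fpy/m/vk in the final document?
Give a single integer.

Answer: 42

Derivation:
After op 1 (replace /v/0/1 30): {"fpy":{"m":{"j":59,"ju":12,"nd":13,"vbn":9},"p":[15,79,18]},"v":[[63,30,82,0],{"nf":74,"nfg":58,"rrc":34}]}
After op 2 (add /fpy/m/vk 42): {"fpy":{"m":{"j":59,"ju":12,"nd":13,"vbn":9,"vk":42},"p":[15,79,18]},"v":[[63,30,82,0],{"nf":74,"nfg":58,"rrc":34}]}
After op 3 (remove /v/1/nfg): {"fpy":{"m":{"j":59,"ju":12,"nd":13,"vbn":9,"vk":42},"p":[15,79,18]},"v":[[63,30,82,0],{"nf":74,"rrc":34}]}
After op 4 (replace /v/0/2 85): {"fpy":{"m":{"j":59,"ju":12,"nd":13,"vbn":9,"vk":42},"p":[15,79,18]},"v":[[63,30,85,0],{"nf":74,"rrc":34}]}
After op 5 (remove /v/0/1): {"fpy":{"m":{"j":59,"ju":12,"nd":13,"vbn":9,"vk":42},"p":[15,79,18]},"v":[[63,85,0],{"nf":74,"rrc":34}]}
After op 6 (add /v/0/0 83): {"fpy":{"m":{"j":59,"ju":12,"nd":13,"vbn":9,"vk":42},"p":[15,79,18]},"v":[[83,63,85,0],{"nf":74,"rrc":34}]}
Value at /fpy/m/vk: 42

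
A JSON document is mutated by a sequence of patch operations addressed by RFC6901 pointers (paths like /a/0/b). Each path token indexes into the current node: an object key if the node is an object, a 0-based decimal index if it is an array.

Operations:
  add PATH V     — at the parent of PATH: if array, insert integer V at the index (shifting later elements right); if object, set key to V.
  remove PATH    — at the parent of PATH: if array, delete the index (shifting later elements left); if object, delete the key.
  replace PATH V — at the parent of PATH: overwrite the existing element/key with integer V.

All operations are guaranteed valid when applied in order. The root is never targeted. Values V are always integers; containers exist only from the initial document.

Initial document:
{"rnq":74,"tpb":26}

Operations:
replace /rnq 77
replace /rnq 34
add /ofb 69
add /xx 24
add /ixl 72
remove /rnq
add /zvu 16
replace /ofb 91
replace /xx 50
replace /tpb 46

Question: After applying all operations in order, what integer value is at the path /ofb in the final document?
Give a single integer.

After op 1 (replace /rnq 77): {"rnq":77,"tpb":26}
After op 2 (replace /rnq 34): {"rnq":34,"tpb":26}
After op 3 (add /ofb 69): {"ofb":69,"rnq":34,"tpb":26}
After op 4 (add /xx 24): {"ofb":69,"rnq":34,"tpb":26,"xx":24}
After op 5 (add /ixl 72): {"ixl":72,"ofb":69,"rnq":34,"tpb":26,"xx":24}
After op 6 (remove /rnq): {"ixl":72,"ofb":69,"tpb":26,"xx":24}
After op 7 (add /zvu 16): {"ixl":72,"ofb":69,"tpb":26,"xx":24,"zvu":16}
After op 8 (replace /ofb 91): {"ixl":72,"ofb":91,"tpb":26,"xx":24,"zvu":16}
After op 9 (replace /xx 50): {"ixl":72,"ofb":91,"tpb":26,"xx":50,"zvu":16}
After op 10 (replace /tpb 46): {"ixl":72,"ofb":91,"tpb":46,"xx":50,"zvu":16}
Value at /ofb: 91

Answer: 91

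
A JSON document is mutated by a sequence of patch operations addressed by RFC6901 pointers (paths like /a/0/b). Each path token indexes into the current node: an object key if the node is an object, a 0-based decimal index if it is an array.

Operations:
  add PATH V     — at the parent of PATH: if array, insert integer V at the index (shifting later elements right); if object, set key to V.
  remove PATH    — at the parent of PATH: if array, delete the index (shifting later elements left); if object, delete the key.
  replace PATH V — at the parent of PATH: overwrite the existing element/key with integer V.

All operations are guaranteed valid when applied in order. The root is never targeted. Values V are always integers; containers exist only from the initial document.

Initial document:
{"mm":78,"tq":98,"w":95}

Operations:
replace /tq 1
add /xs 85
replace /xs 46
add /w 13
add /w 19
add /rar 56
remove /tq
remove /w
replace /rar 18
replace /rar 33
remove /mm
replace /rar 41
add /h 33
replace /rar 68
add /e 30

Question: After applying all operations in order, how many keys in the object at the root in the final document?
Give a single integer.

Answer: 4

Derivation:
After op 1 (replace /tq 1): {"mm":78,"tq":1,"w":95}
After op 2 (add /xs 85): {"mm":78,"tq":1,"w":95,"xs":85}
After op 3 (replace /xs 46): {"mm":78,"tq":1,"w":95,"xs":46}
After op 4 (add /w 13): {"mm":78,"tq":1,"w":13,"xs":46}
After op 5 (add /w 19): {"mm":78,"tq":1,"w":19,"xs":46}
After op 6 (add /rar 56): {"mm":78,"rar":56,"tq":1,"w":19,"xs":46}
After op 7 (remove /tq): {"mm":78,"rar":56,"w":19,"xs":46}
After op 8 (remove /w): {"mm":78,"rar":56,"xs":46}
After op 9 (replace /rar 18): {"mm":78,"rar":18,"xs":46}
After op 10 (replace /rar 33): {"mm":78,"rar":33,"xs":46}
After op 11 (remove /mm): {"rar":33,"xs":46}
After op 12 (replace /rar 41): {"rar":41,"xs":46}
After op 13 (add /h 33): {"h":33,"rar":41,"xs":46}
After op 14 (replace /rar 68): {"h":33,"rar":68,"xs":46}
After op 15 (add /e 30): {"e":30,"h":33,"rar":68,"xs":46}
Size at the root: 4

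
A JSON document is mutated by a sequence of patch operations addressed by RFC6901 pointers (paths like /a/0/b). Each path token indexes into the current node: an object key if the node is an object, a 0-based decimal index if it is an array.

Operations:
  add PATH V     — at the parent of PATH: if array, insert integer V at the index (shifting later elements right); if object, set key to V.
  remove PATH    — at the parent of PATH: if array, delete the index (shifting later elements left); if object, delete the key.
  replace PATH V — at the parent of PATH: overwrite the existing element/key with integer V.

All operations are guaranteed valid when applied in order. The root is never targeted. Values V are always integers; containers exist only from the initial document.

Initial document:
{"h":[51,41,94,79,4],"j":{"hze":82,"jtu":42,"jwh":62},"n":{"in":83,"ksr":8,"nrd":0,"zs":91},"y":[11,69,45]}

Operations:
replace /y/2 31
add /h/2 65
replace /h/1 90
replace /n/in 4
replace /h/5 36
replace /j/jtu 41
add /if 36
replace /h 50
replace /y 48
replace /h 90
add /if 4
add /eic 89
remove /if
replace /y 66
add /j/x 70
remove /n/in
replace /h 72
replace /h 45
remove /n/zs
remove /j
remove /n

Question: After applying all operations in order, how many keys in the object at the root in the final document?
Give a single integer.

Answer: 3

Derivation:
After op 1 (replace /y/2 31): {"h":[51,41,94,79,4],"j":{"hze":82,"jtu":42,"jwh":62},"n":{"in":83,"ksr":8,"nrd":0,"zs":91},"y":[11,69,31]}
After op 2 (add /h/2 65): {"h":[51,41,65,94,79,4],"j":{"hze":82,"jtu":42,"jwh":62},"n":{"in":83,"ksr":8,"nrd":0,"zs":91},"y":[11,69,31]}
After op 3 (replace /h/1 90): {"h":[51,90,65,94,79,4],"j":{"hze":82,"jtu":42,"jwh":62},"n":{"in":83,"ksr":8,"nrd":0,"zs":91},"y":[11,69,31]}
After op 4 (replace /n/in 4): {"h":[51,90,65,94,79,4],"j":{"hze":82,"jtu":42,"jwh":62},"n":{"in":4,"ksr":8,"nrd":0,"zs":91},"y":[11,69,31]}
After op 5 (replace /h/5 36): {"h":[51,90,65,94,79,36],"j":{"hze":82,"jtu":42,"jwh":62},"n":{"in":4,"ksr":8,"nrd":0,"zs":91},"y":[11,69,31]}
After op 6 (replace /j/jtu 41): {"h":[51,90,65,94,79,36],"j":{"hze":82,"jtu":41,"jwh":62},"n":{"in":4,"ksr":8,"nrd":0,"zs":91},"y":[11,69,31]}
After op 7 (add /if 36): {"h":[51,90,65,94,79,36],"if":36,"j":{"hze":82,"jtu":41,"jwh":62},"n":{"in":4,"ksr":8,"nrd":0,"zs":91},"y":[11,69,31]}
After op 8 (replace /h 50): {"h":50,"if":36,"j":{"hze":82,"jtu":41,"jwh":62},"n":{"in":4,"ksr":8,"nrd":0,"zs":91},"y":[11,69,31]}
After op 9 (replace /y 48): {"h":50,"if":36,"j":{"hze":82,"jtu":41,"jwh":62},"n":{"in":4,"ksr":8,"nrd":0,"zs":91},"y":48}
After op 10 (replace /h 90): {"h":90,"if":36,"j":{"hze":82,"jtu":41,"jwh":62},"n":{"in":4,"ksr":8,"nrd":0,"zs":91},"y":48}
After op 11 (add /if 4): {"h":90,"if":4,"j":{"hze":82,"jtu":41,"jwh":62},"n":{"in":4,"ksr":8,"nrd":0,"zs":91},"y":48}
After op 12 (add /eic 89): {"eic":89,"h":90,"if":4,"j":{"hze":82,"jtu":41,"jwh":62},"n":{"in":4,"ksr":8,"nrd":0,"zs":91},"y":48}
After op 13 (remove /if): {"eic":89,"h":90,"j":{"hze":82,"jtu":41,"jwh":62},"n":{"in":4,"ksr":8,"nrd":0,"zs":91},"y":48}
After op 14 (replace /y 66): {"eic":89,"h":90,"j":{"hze":82,"jtu":41,"jwh":62},"n":{"in":4,"ksr":8,"nrd":0,"zs":91},"y":66}
After op 15 (add /j/x 70): {"eic":89,"h":90,"j":{"hze":82,"jtu":41,"jwh":62,"x":70},"n":{"in":4,"ksr":8,"nrd":0,"zs":91},"y":66}
After op 16 (remove /n/in): {"eic":89,"h":90,"j":{"hze":82,"jtu":41,"jwh":62,"x":70},"n":{"ksr":8,"nrd":0,"zs":91},"y":66}
After op 17 (replace /h 72): {"eic":89,"h":72,"j":{"hze":82,"jtu":41,"jwh":62,"x":70},"n":{"ksr":8,"nrd":0,"zs":91},"y":66}
After op 18 (replace /h 45): {"eic":89,"h":45,"j":{"hze":82,"jtu":41,"jwh":62,"x":70},"n":{"ksr":8,"nrd":0,"zs":91},"y":66}
After op 19 (remove /n/zs): {"eic":89,"h":45,"j":{"hze":82,"jtu":41,"jwh":62,"x":70},"n":{"ksr":8,"nrd":0},"y":66}
After op 20 (remove /j): {"eic":89,"h":45,"n":{"ksr":8,"nrd":0},"y":66}
After op 21 (remove /n): {"eic":89,"h":45,"y":66}
Size at the root: 3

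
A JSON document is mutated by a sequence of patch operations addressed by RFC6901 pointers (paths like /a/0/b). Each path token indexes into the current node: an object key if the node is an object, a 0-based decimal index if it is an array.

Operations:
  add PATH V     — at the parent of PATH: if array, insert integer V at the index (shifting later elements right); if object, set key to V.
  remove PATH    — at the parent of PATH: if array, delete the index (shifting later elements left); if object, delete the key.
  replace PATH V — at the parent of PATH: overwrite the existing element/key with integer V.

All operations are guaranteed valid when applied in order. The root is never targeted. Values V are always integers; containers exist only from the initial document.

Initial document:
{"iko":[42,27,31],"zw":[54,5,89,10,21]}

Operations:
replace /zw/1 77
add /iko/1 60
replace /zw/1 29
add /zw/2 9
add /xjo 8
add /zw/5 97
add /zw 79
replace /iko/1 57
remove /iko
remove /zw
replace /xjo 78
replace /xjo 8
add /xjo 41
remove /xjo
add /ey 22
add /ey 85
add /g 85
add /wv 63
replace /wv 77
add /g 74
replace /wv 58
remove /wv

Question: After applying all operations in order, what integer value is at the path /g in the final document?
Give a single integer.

After op 1 (replace /zw/1 77): {"iko":[42,27,31],"zw":[54,77,89,10,21]}
After op 2 (add /iko/1 60): {"iko":[42,60,27,31],"zw":[54,77,89,10,21]}
After op 3 (replace /zw/1 29): {"iko":[42,60,27,31],"zw":[54,29,89,10,21]}
After op 4 (add /zw/2 9): {"iko":[42,60,27,31],"zw":[54,29,9,89,10,21]}
After op 5 (add /xjo 8): {"iko":[42,60,27,31],"xjo":8,"zw":[54,29,9,89,10,21]}
After op 6 (add /zw/5 97): {"iko":[42,60,27,31],"xjo":8,"zw":[54,29,9,89,10,97,21]}
After op 7 (add /zw 79): {"iko":[42,60,27,31],"xjo":8,"zw":79}
After op 8 (replace /iko/1 57): {"iko":[42,57,27,31],"xjo":8,"zw":79}
After op 9 (remove /iko): {"xjo":8,"zw":79}
After op 10 (remove /zw): {"xjo":8}
After op 11 (replace /xjo 78): {"xjo":78}
After op 12 (replace /xjo 8): {"xjo":8}
After op 13 (add /xjo 41): {"xjo":41}
After op 14 (remove /xjo): {}
After op 15 (add /ey 22): {"ey":22}
After op 16 (add /ey 85): {"ey":85}
After op 17 (add /g 85): {"ey":85,"g":85}
After op 18 (add /wv 63): {"ey":85,"g":85,"wv":63}
After op 19 (replace /wv 77): {"ey":85,"g":85,"wv":77}
After op 20 (add /g 74): {"ey":85,"g":74,"wv":77}
After op 21 (replace /wv 58): {"ey":85,"g":74,"wv":58}
After op 22 (remove /wv): {"ey":85,"g":74}
Value at /g: 74

Answer: 74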